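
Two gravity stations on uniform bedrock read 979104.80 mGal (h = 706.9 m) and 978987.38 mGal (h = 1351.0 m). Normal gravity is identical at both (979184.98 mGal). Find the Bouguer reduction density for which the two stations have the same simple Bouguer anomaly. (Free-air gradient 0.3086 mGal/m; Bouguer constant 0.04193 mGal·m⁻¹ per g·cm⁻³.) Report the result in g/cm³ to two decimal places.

Δg_obs = 978987.38 − 979104.80 = -117.42 mGal over Δh = 1351.0 − 706.9 = 644.1 m
Equal Bouguer anomalies ⇒ Δg_obs + (0.3086 − 0.04193ρ)·Δh = 0
0.3086 − 0.04193ρ = −Δg_obs/Δh = 0.18230
ρ = (0.3086 − 0.18230) / 0.04193 = 3.01 g/cm³

3.01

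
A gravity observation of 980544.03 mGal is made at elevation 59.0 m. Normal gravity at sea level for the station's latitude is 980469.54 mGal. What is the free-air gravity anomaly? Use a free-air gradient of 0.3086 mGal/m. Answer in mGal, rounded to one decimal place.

92.7

Free-air correction = 0.3086 × 59.0 = 18.21 mGal
Free-air anomaly = 980544.03 − 980469.54 + (18.21) = 92.70 mGal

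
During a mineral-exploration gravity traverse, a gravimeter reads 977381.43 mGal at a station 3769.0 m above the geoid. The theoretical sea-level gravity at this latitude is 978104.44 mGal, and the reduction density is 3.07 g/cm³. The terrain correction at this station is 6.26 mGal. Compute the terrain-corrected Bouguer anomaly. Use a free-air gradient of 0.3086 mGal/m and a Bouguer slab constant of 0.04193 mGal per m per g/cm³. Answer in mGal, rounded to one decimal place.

Free-air correction = 0.3086 × 3769.0 = 1163.11 mGal
Free-air anomaly = 977381.43 − 978104.44 + (1163.11) = 440.10 mGal
Bouguer slab correction = 0.04193 × 3.07 × 3769.0 = 485.16 mGal
Simple Bouguer anomaly = 440.10 − (485.16) = -45.06 mGal
Complete Bouguer anomaly = -45.06 + 6.26 = -38.80 mGal

-38.8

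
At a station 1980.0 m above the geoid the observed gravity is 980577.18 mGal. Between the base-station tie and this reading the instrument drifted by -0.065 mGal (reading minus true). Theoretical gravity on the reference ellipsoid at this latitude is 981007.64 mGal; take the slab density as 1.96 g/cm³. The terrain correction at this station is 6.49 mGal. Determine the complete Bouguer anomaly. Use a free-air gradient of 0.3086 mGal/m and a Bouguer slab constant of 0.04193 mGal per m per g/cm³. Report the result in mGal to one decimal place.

24.4

Drift-corrected reading = 980577.18 − (-0.065) = 980577.245 mGal
Free-air correction = 0.3086 × 1980.0 = 611.03 mGal
Free-air anomaly = 980577.245 − 981007.64 + (611.03) = 180.635 mGal
Bouguer slab correction = 0.04193 × 1.96 × 1980.0 = 162.72 mGal
Simple Bouguer anomaly = 180.635 − (162.72) = 17.915 mGal
Complete Bouguer anomaly = 17.915 + 6.49 = 24.405 mGal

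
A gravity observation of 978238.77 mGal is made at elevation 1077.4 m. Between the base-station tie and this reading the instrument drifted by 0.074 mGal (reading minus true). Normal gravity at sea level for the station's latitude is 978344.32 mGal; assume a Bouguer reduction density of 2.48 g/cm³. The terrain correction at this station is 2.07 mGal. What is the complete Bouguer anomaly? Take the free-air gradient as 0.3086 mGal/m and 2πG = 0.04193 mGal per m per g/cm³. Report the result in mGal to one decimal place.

116.9

Drift-corrected reading = 978238.77 − (0.074) = 978238.696 mGal
Free-air correction = 0.3086 × 1077.4 = 332.49 mGal
Free-air anomaly = 978238.696 − 978344.32 + (332.49) = 226.866 mGal
Bouguer slab correction = 0.04193 × 2.48 × 1077.4 = 112.03 mGal
Simple Bouguer anomaly = 226.866 − (112.03) = 114.836 mGal
Complete Bouguer anomaly = 114.836 + 2.07 = 116.906 mGal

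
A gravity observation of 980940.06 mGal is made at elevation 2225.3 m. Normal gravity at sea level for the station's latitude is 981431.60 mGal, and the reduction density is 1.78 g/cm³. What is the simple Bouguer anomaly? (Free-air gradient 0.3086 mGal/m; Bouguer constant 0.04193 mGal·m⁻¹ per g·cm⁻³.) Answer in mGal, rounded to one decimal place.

29.1

Free-air correction = 0.3086 × 2225.3 = 686.73 mGal
Free-air anomaly = 980940.06 − 981431.60 + (686.73) = 195.19 mGal
Bouguer slab correction = 0.04193 × 1.78 × 2225.3 = 166.09 mGal
Simple Bouguer anomaly = 195.19 − (166.09) = 29.10 mGal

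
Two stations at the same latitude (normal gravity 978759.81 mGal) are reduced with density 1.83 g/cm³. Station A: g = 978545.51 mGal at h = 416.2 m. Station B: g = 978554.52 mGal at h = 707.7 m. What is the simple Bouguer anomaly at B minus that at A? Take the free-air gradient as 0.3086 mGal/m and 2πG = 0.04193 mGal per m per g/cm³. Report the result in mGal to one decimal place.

Δg_SB(A) = 978545.51 − 978759.81 + 0.3086×416.2 − 0.04193×1.83×416.2 = -117.80 mGal
Δg_SB(B) = 978554.52 − 978759.81 + 0.3086×707.7 − 0.04193×1.83×707.7 = -41.20 mGal
Difference = -41.20 − (-117.80) = 76.60 mGal

76.6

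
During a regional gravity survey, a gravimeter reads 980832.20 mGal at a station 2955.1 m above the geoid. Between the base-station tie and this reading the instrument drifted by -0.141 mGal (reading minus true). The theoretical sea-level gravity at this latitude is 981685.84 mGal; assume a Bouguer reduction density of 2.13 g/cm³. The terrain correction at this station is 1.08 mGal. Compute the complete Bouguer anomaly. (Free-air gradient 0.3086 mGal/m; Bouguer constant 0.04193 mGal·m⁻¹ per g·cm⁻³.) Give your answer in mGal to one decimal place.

-204.4

Drift-corrected reading = 980832.20 − (-0.141) = 980832.341 mGal
Free-air correction = 0.3086 × 2955.1 = 911.94 mGal
Free-air anomaly = 980832.341 − 981685.84 + (911.94) = 58.441 mGal
Bouguer slab correction = 0.04193 × 2.13 × 2955.1 = 263.92 mGal
Simple Bouguer anomaly = 58.441 − (263.92) = -205.479 mGal
Complete Bouguer anomaly = -205.479 + 1.08 = -204.399 mGal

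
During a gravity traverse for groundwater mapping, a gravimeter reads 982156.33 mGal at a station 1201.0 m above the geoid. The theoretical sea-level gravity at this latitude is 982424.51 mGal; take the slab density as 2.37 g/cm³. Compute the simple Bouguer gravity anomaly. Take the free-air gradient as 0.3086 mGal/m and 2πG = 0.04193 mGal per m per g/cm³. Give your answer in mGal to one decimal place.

-16.9

Free-air correction = 0.3086 × 1201.0 = 370.63 mGal
Free-air anomaly = 982156.33 − 982424.51 + (370.63) = 102.45 mGal
Bouguer slab correction = 0.04193 × 2.37 × 1201.0 = 119.35 mGal
Simple Bouguer anomaly = 102.45 − (119.35) = -16.90 mGal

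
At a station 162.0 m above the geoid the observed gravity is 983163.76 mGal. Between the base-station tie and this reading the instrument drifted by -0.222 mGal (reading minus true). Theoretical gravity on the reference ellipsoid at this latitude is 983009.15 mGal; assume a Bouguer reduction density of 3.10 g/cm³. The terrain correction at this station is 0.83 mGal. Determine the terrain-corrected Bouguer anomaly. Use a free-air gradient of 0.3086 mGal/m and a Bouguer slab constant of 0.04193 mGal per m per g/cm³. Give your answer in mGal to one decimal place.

184.6

Drift-corrected reading = 983163.76 − (-0.222) = 983163.982 mGal
Free-air correction = 0.3086 × 162.0 = 49.99 mGal
Free-air anomaly = 983163.982 − 983009.15 + (49.99) = 204.822 mGal
Bouguer slab correction = 0.04193 × 3.10 × 162.0 = 21.06 mGal
Simple Bouguer anomaly = 204.822 − (21.06) = 183.762 mGal
Complete Bouguer anomaly = 183.762 + 0.83 = 184.592 mGal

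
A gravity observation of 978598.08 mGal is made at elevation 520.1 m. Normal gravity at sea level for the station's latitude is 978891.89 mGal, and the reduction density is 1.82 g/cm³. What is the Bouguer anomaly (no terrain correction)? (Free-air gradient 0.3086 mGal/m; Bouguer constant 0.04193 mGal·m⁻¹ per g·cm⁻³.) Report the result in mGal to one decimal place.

-173.0

Free-air correction = 0.3086 × 520.1 = 160.50 mGal
Free-air anomaly = 978598.08 − 978891.89 + (160.50) = -133.31 mGal
Bouguer slab correction = 0.04193 × 1.82 × 520.1 = 39.69 mGal
Simple Bouguer anomaly = -133.31 − (39.69) = -173.00 mGal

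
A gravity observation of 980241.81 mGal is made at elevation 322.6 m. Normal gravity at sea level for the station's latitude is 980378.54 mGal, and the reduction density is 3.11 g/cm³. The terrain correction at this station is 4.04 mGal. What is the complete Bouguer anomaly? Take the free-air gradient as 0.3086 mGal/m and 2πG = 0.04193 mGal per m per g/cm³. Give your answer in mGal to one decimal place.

-75.2

Free-air correction = 0.3086 × 322.6 = 99.55 mGal
Free-air anomaly = 980241.81 − 980378.54 + (99.55) = -37.18 mGal
Bouguer slab correction = 0.04193 × 3.11 × 322.6 = 42.07 mGal
Simple Bouguer anomaly = -37.18 − (42.07) = -79.25 mGal
Complete Bouguer anomaly = -79.25 + 4.04 = -75.21 mGal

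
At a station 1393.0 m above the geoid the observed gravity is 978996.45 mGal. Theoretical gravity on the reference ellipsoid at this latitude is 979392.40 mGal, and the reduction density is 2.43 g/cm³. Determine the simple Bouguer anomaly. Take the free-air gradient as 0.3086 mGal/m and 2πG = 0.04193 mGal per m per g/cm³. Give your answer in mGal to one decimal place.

Free-air correction = 0.3086 × 1393.0 = 429.88 mGal
Free-air anomaly = 978996.45 − 979392.40 + (429.88) = 33.93 mGal
Bouguer slab correction = 0.04193 × 2.43 × 1393.0 = 141.93 mGal
Simple Bouguer anomaly = 33.93 − (141.93) = -108.00 mGal

-108.0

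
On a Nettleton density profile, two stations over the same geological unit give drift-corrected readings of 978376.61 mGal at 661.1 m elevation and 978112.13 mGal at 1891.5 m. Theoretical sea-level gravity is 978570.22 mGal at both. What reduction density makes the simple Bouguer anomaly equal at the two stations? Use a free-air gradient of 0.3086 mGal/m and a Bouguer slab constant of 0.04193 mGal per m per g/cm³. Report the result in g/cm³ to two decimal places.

Δg_obs = 978112.13 − 978376.61 = -264.48 mGal over Δh = 1891.5 − 661.1 = 1230.4 m
Equal Bouguer anomalies ⇒ Δg_obs + (0.3086 − 0.04193ρ)·Δh = 0
0.3086 − 0.04193ρ = −Δg_obs/Δh = 0.21495
ρ = (0.3086 − 0.21495) / 0.04193 = 2.23 g/cm³

2.23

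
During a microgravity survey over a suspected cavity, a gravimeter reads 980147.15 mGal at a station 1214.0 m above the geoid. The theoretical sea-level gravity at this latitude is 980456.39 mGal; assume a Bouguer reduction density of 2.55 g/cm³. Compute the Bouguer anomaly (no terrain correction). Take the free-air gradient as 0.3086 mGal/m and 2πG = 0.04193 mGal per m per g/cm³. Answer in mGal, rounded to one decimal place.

Free-air correction = 0.3086 × 1214.0 = 374.64 mGal
Free-air anomaly = 980147.15 − 980456.39 + (374.64) = 65.40 mGal
Bouguer slab correction = 0.04193 × 2.55 × 1214.0 = 129.80 mGal
Simple Bouguer anomaly = 65.40 − (129.80) = -64.40 mGal

-64.4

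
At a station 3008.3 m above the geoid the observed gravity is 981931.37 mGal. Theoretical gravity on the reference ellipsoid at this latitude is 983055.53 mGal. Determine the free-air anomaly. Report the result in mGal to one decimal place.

-195.8

Free-air correction = 0.3086 × 3008.3 = 928.36 mGal
Free-air anomaly = 981931.37 − 983055.53 + (928.36) = -195.80 mGal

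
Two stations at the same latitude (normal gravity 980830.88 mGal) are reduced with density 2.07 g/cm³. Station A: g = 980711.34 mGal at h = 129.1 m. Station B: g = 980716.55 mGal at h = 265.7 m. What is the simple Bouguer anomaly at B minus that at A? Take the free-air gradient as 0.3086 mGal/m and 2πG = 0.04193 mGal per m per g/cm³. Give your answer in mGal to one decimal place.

Δg_SB(A) = 980711.34 − 980830.88 + 0.3086×129.1 − 0.04193×2.07×129.1 = -90.90 mGal
Δg_SB(B) = 980716.55 − 980830.88 + 0.3086×265.7 − 0.04193×2.07×265.7 = -55.40 mGal
Difference = -55.40 − (-90.90) = 35.50 mGal

35.5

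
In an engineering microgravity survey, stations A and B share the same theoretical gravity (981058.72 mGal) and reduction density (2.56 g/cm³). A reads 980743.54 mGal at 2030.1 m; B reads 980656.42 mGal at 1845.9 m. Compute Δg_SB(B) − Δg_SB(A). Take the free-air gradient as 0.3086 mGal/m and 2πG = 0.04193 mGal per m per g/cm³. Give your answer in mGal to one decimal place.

-124.2

Δg_SB(A) = 980743.54 − 981058.72 + 0.3086×2030.1 − 0.04193×2.56×2030.1 = 93.40 mGal
Δg_SB(B) = 980656.42 − 981058.72 + 0.3086×1845.9 − 0.04193×2.56×1845.9 = -30.80 mGal
Difference = -30.80 − (93.40) = -124.20 mGal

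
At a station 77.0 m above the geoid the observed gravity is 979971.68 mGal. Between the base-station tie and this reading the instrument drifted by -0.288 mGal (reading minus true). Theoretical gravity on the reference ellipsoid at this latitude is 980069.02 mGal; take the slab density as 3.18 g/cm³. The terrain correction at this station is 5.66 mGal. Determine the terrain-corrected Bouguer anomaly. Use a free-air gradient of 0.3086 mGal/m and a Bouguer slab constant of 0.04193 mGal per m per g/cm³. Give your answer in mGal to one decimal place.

Drift-corrected reading = 979971.68 − (-0.288) = 979971.968 mGal
Free-air correction = 0.3086 × 77.0 = 23.76 mGal
Free-air anomaly = 979971.968 − 980069.02 + (23.76) = -73.292 mGal
Bouguer slab correction = 0.04193 × 3.18 × 77.0 = 10.27 mGal
Simple Bouguer anomaly = -73.292 − (10.27) = -83.562 mGal
Complete Bouguer anomaly = -83.562 + 5.66 = -77.902 mGal

-77.9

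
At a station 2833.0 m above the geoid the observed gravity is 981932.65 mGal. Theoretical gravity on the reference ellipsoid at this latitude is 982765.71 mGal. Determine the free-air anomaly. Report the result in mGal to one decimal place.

41.2

Free-air correction = 0.3086 × 2833.0 = 874.26 mGal
Free-air anomaly = 981932.65 − 982765.71 + (874.26) = 41.20 mGal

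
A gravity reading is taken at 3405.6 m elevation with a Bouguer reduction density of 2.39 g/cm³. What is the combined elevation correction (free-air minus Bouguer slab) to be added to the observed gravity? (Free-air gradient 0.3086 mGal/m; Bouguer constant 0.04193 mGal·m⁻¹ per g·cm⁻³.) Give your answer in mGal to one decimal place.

709.7

Combined gradient = 0.3086 − 0.04193 × 2.39 = 0.2083873 mGal/m
Combined elevation correction = 0.2083873 × 3405.6 = 709.7 mGal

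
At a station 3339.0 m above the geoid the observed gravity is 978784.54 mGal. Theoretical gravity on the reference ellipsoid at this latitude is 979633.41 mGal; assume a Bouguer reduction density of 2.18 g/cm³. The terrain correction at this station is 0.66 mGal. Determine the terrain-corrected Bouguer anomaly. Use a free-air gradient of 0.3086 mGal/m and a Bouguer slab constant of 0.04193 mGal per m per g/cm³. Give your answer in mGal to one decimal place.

Free-air correction = 0.3086 × 3339.0 = 1030.42 mGal
Free-air anomaly = 978784.54 − 979633.41 + (1030.42) = 181.55 mGal
Bouguer slab correction = 0.04193 × 2.18 × 3339.0 = 305.21 mGal
Simple Bouguer anomaly = 181.55 − (305.21) = -123.66 mGal
Complete Bouguer anomaly = -123.66 + 0.66 = -123.00 mGal

-123.0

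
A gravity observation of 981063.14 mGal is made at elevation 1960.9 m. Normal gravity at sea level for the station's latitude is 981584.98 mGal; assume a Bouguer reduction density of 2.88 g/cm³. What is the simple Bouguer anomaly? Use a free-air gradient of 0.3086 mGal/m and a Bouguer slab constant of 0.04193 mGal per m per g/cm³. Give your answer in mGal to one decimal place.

Free-air correction = 0.3086 × 1960.9 = 605.13 mGal
Free-air anomaly = 981063.14 − 981584.98 + (605.13) = 83.29 mGal
Bouguer slab correction = 0.04193 × 2.88 × 1960.9 = 236.80 mGal
Simple Bouguer anomaly = 83.29 − (236.80) = -153.51 mGal

-153.5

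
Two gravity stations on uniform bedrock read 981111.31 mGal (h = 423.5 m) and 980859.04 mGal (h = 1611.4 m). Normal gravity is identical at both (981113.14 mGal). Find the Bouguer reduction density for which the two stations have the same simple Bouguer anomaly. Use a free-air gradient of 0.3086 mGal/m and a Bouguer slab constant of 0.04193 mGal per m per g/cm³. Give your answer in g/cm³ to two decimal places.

2.30

Δg_obs = 980859.04 − 981111.31 = -252.27 mGal over Δh = 1611.4 − 423.5 = 1187.9 m
Equal Bouguer anomalies ⇒ Δg_obs + (0.3086 − 0.04193ρ)·Δh = 0
0.3086 − 0.04193ρ = −Δg_obs/Δh = 0.21237
ρ = (0.3086 − 0.21237) / 0.04193 = 2.30 g/cm³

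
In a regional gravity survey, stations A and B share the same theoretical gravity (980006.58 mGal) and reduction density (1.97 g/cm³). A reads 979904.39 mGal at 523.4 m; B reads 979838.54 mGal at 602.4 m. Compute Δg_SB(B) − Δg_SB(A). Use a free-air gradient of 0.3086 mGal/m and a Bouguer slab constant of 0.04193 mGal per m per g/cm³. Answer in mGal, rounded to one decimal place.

Δg_SB(A) = 979904.39 − 980006.58 + 0.3086×523.4 − 0.04193×1.97×523.4 = 16.10 mGal
Δg_SB(B) = 979838.54 − 980006.58 + 0.3086×602.4 − 0.04193×1.97×602.4 = -31.90 mGal
Difference = -31.90 − (16.10) = -48.00 mGal

-48.0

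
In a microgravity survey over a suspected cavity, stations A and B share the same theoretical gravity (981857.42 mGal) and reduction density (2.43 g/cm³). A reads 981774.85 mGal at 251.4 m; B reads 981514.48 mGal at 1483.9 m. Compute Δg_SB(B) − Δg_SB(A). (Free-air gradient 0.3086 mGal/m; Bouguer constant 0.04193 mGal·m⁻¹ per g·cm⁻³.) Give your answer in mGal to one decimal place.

-5.6

Δg_SB(A) = 981774.85 − 981857.42 + 0.3086×251.4 − 0.04193×2.43×251.4 = -30.60 mGal
Δg_SB(B) = 981514.48 − 981857.42 + 0.3086×1483.9 − 0.04193×2.43×1483.9 = -36.20 mGal
Difference = -36.20 − (-30.60) = -5.60 mGal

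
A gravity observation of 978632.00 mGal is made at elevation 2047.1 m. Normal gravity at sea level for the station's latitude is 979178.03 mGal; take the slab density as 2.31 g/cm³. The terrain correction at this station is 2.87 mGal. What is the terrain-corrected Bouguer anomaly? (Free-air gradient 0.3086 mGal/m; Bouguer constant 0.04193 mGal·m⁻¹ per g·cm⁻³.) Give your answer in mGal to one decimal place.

Free-air correction = 0.3086 × 2047.1 = 631.74 mGal
Free-air anomaly = 978632.00 − 979178.03 + (631.74) = 85.71 mGal
Bouguer slab correction = 0.04193 × 2.31 × 2047.1 = 198.28 mGal
Simple Bouguer anomaly = 85.71 − (198.28) = -112.57 mGal
Complete Bouguer anomaly = -112.57 + 2.87 = -109.70 mGal

-109.7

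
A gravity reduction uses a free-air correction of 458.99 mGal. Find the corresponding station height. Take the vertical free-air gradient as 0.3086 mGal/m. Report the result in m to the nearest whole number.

1487

h = 458.99 / 0.3086 = 1487.33 m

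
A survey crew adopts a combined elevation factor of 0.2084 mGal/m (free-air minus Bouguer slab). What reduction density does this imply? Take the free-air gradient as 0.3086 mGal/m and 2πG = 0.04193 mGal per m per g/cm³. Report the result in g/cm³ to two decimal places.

2.39

0.2084 = 0.3086 − 0.04193 × ρ
ρ = (0.3086 − 0.2084) / 0.04193 = 2.39 g/cm³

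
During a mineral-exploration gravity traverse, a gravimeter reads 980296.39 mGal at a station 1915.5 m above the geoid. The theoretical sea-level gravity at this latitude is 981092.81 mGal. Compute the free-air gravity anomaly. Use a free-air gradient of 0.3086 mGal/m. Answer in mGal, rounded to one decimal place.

-205.3

Free-air correction = 0.3086 × 1915.5 = 591.12 mGal
Free-air anomaly = 980296.39 − 981092.81 + (591.12) = -205.30 mGal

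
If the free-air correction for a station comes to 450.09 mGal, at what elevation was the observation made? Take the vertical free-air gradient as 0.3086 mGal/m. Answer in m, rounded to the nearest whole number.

1458

h = 450.09 / 0.3086 = 1458.49 m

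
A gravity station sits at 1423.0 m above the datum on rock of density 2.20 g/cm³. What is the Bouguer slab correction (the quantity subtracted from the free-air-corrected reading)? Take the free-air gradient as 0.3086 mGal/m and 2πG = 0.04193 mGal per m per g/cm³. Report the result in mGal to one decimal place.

Bouguer slab correction = 0.04193 × 2.20 × 1423.0 = 131.3 mGal

131.3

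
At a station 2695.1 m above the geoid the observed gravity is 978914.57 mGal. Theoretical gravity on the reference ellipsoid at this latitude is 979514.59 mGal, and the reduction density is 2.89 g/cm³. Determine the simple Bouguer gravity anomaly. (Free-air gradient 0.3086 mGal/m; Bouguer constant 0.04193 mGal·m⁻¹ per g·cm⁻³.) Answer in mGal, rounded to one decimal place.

-94.9

Free-air correction = 0.3086 × 2695.1 = 831.71 mGal
Free-air anomaly = 978914.57 − 979514.59 + (831.71) = 231.69 mGal
Bouguer slab correction = 0.04193 × 2.89 × 2695.1 = 326.59 mGal
Simple Bouguer anomaly = 231.69 − (326.59) = -94.90 mGal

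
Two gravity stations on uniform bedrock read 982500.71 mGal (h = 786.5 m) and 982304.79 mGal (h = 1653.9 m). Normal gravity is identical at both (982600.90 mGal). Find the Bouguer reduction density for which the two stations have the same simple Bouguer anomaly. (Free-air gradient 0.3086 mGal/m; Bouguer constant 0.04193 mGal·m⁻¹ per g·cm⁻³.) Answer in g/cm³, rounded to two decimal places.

Δg_obs = 982304.79 − 982500.71 = -195.92 mGal over Δh = 1653.9 − 786.5 = 867.4 m
Equal Bouguer anomalies ⇒ Δg_obs + (0.3086 − 0.04193ρ)·Δh = 0
0.3086 − 0.04193ρ = −Δg_obs/Δh = 0.22587
ρ = (0.3086 − 0.22587) / 0.04193 = 1.97 g/cm³

1.97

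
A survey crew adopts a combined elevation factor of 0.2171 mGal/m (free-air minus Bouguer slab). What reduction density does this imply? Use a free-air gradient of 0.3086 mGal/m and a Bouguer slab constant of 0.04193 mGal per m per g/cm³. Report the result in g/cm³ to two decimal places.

0.2171 = 0.3086 − 0.04193 × ρ
ρ = (0.3086 − 0.2171) / 0.04193 = 2.18 g/cm³

2.18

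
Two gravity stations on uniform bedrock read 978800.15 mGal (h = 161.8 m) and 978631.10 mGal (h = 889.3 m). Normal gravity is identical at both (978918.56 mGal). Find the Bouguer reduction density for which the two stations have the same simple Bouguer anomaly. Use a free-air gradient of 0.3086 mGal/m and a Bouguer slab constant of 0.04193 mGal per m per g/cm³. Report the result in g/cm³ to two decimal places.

Δg_obs = 978631.10 − 978800.15 = -169.05 mGal over Δh = 889.3 − 161.8 = 727.5 m
Equal Bouguer anomalies ⇒ Δg_obs + (0.3086 − 0.04193ρ)·Δh = 0
0.3086 − 0.04193ρ = −Δg_obs/Δh = 0.23237
ρ = (0.3086 − 0.23237) / 0.04193 = 1.82 g/cm³

1.82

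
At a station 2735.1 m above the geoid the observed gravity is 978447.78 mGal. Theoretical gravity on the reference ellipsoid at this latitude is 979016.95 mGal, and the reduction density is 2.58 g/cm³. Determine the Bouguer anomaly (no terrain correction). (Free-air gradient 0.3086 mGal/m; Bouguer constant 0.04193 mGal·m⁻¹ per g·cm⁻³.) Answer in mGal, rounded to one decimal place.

Free-air correction = 0.3086 × 2735.1 = 844.05 mGal
Free-air anomaly = 978447.78 − 979016.95 + (844.05) = 274.88 mGal
Bouguer slab correction = 0.04193 × 2.58 × 2735.1 = 295.88 mGal
Simple Bouguer anomaly = 274.88 − (295.88) = -21.00 mGal

-21.0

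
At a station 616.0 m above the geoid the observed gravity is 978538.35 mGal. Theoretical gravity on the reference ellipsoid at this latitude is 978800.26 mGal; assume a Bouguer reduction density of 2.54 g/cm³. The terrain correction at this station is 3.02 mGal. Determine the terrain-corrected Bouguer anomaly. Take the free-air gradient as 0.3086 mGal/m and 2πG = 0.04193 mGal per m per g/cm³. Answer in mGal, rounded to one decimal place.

Free-air correction = 0.3086 × 616.0 = 190.10 mGal
Free-air anomaly = 978538.35 − 978800.26 + (190.10) = -71.81 mGal
Bouguer slab correction = 0.04193 × 2.54 × 616.0 = 65.61 mGal
Simple Bouguer anomaly = -71.81 − (65.61) = -137.42 mGal
Complete Bouguer anomaly = -137.42 + 3.02 = -134.40 mGal

-134.4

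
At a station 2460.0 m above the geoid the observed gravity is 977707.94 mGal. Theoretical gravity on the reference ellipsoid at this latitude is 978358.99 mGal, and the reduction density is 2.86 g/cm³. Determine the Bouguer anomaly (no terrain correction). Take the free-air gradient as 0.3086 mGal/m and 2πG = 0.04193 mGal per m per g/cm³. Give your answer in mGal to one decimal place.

Free-air correction = 0.3086 × 2460.0 = 759.16 mGal
Free-air anomaly = 977707.94 − 978358.99 + (759.16) = 108.11 mGal
Bouguer slab correction = 0.04193 × 2.86 × 2460.0 = 295.00 mGal
Simple Bouguer anomaly = 108.11 − (295.00) = -186.89 mGal

-186.9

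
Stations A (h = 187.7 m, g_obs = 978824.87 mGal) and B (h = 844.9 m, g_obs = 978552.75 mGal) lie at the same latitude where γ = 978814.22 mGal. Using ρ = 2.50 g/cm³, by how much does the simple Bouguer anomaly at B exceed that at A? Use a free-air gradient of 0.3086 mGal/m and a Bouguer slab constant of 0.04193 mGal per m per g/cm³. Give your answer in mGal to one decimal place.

-138.2

Δg_SB(A) = 978824.87 − 978814.22 + 0.3086×187.7 − 0.04193×2.50×187.7 = 48.90 mGal
Δg_SB(B) = 978552.75 − 978814.22 + 0.3086×844.9 − 0.04193×2.50×844.9 = -89.30 mGal
Difference = -89.30 − (48.90) = -138.20 mGal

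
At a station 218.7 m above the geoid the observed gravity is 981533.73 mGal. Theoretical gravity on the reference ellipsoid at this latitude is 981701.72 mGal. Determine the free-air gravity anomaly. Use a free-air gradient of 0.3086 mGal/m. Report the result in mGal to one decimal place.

-100.5

Free-air correction = 0.3086 × 218.7 = 67.49 mGal
Free-air anomaly = 981533.73 − 981701.72 + (67.49) = -100.50 mGal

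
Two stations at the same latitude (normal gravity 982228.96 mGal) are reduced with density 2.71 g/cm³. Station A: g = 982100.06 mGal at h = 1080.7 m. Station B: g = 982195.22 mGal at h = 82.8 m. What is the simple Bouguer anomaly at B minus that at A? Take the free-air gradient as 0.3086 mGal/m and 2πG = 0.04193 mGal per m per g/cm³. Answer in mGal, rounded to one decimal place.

Δg_SB(A) = 982100.06 − 982228.96 + 0.3086×1080.7 − 0.04193×2.71×1080.7 = 81.80 mGal
Δg_SB(B) = 982195.22 − 982228.96 + 0.3086×82.8 − 0.04193×2.71×82.8 = -17.60 mGal
Difference = -17.60 − (81.80) = -99.40 mGal

-99.4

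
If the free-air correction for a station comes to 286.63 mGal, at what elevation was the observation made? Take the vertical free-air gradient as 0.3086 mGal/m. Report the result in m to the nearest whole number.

929

h = 286.63 / 0.3086 = 928.81 m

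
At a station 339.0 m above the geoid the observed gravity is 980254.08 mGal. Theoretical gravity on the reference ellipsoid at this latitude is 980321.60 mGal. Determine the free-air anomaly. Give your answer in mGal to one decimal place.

37.1

Free-air correction = 0.3086 × 339.0 = 104.62 mGal
Free-air anomaly = 980254.08 − 980321.60 + (104.62) = 37.10 mGal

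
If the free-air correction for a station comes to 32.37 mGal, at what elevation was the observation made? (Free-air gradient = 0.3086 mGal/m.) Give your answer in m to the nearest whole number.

105

h = 32.37 / 0.3086 = 104.89 m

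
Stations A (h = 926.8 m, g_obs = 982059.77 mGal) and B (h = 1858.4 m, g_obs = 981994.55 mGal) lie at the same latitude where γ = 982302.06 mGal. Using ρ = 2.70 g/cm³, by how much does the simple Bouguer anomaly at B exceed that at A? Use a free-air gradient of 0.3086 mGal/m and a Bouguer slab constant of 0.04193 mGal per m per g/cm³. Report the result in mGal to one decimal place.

116.8

Δg_SB(A) = 982059.77 − 982302.06 + 0.3086×926.8 − 0.04193×2.70×926.8 = -61.20 mGal
Δg_SB(B) = 981994.55 − 982302.06 + 0.3086×1858.4 − 0.04193×2.70×1858.4 = 55.60 mGal
Difference = 55.60 − (-61.20) = 116.80 mGal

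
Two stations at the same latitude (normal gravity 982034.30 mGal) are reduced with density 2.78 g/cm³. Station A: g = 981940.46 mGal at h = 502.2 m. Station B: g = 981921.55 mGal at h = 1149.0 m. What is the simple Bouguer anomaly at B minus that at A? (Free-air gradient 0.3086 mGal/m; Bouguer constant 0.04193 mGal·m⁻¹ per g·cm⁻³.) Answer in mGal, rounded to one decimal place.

Δg_SB(A) = 981940.46 − 982034.30 + 0.3086×502.2 − 0.04193×2.78×502.2 = 2.60 mGal
Δg_SB(B) = 981921.55 − 982034.30 + 0.3086×1149.0 − 0.04193×2.78×1149.0 = 107.90 mGal
Difference = 107.90 − (2.60) = 105.30 mGal

105.3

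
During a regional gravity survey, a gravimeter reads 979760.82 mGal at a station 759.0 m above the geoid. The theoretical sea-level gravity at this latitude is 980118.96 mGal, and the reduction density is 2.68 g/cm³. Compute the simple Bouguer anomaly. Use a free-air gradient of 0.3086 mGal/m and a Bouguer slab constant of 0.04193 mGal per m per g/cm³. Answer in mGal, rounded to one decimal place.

Free-air correction = 0.3086 × 759.0 = 234.23 mGal
Free-air anomaly = 979760.82 − 980118.96 + (234.23) = -123.91 mGal
Bouguer slab correction = 0.04193 × 2.68 × 759.0 = 85.29 mGal
Simple Bouguer anomaly = -123.91 − (85.29) = -209.20 mGal

-209.2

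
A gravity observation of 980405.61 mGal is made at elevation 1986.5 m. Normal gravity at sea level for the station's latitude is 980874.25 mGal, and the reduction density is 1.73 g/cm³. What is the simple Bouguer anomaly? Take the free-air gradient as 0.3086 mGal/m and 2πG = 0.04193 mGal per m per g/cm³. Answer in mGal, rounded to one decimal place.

Free-air correction = 0.3086 × 1986.5 = 613.03 mGal
Free-air anomaly = 980405.61 − 980874.25 + (613.03) = 144.39 mGal
Bouguer slab correction = 0.04193 × 1.73 × 1986.5 = 144.10 mGal
Simple Bouguer anomaly = 144.39 − (144.10) = 0.29 mGal

0.3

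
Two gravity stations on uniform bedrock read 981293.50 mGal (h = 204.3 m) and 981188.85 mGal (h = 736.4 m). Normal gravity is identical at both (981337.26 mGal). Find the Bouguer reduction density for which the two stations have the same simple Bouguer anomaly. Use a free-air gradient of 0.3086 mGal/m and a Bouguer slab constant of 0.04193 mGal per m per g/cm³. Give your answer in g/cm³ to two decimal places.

2.67

Δg_obs = 981188.85 − 981293.50 = -104.65 mGal over Δh = 736.4 − 204.3 = 532.1 m
Equal Bouguer anomalies ⇒ Δg_obs + (0.3086 − 0.04193ρ)·Δh = 0
0.3086 − 0.04193ρ = −Δg_obs/Δh = 0.19667
ρ = (0.3086 − 0.19667) / 0.04193 = 2.67 g/cm³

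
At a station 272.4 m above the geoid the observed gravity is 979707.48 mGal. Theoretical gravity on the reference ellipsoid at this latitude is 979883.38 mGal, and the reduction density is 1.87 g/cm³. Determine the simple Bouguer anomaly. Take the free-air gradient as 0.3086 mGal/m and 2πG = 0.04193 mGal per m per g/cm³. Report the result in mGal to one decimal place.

Free-air correction = 0.3086 × 272.4 = 84.06 mGal
Free-air anomaly = 979707.48 − 979883.38 + (84.06) = -91.84 mGal
Bouguer slab correction = 0.04193 × 1.87 × 272.4 = 21.36 mGal
Simple Bouguer anomaly = -91.84 − (21.36) = -113.20 mGal

-113.2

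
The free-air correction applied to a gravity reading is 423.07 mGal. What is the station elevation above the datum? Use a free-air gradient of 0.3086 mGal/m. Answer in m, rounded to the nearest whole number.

h = 423.07 / 0.3086 = 1370.93 m

1371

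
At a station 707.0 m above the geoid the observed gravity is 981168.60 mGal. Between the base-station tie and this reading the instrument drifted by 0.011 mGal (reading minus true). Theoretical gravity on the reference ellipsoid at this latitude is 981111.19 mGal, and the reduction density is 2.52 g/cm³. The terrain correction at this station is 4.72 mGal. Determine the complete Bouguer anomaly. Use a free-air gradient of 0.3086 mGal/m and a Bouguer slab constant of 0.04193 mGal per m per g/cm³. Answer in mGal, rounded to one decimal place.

Drift-corrected reading = 981168.60 − (0.011) = 981168.589 mGal
Free-air correction = 0.3086 × 707.0 = 218.18 mGal
Free-air anomaly = 981168.589 − 981111.19 + (218.18) = 275.579 mGal
Bouguer slab correction = 0.04193 × 2.52 × 707.0 = 74.70 mGal
Simple Bouguer anomaly = 275.579 − (74.70) = 200.879 mGal
Complete Bouguer anomaly = 200.879 + 4.72 = 205.599 mGal

205.6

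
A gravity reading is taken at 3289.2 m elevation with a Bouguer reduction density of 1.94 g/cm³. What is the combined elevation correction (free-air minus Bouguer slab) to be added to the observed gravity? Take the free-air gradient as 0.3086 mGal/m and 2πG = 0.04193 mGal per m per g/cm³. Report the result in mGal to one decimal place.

747.5

Combined gradient = 0.3086 − 0.04193 × 1.94 = 0.2272558 mGal/m
Combined elevation correction = 0.2272558 × 3289.2 = 747.5 mGal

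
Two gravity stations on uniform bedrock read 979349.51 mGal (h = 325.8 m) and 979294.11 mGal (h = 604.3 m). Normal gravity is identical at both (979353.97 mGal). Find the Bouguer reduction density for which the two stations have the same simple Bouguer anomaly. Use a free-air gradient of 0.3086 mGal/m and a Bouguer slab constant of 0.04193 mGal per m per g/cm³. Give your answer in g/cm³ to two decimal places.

2.62

Δg_obs = 979294.11 − 979349.51 = -55.40 mGal over Δh = 604.3 − 325.8 = 278.5 m
Equal Bouguer anomalies ⇒ Δg_obs + (0.3086 − 0.04193ρ)·Δh = 0
0.3086 − 0.04193ρ = −Δg_obs/Δh = 0.19892
ρ = (0.3086 − 0.19892) / 0.04193 = 2.62 g/cm³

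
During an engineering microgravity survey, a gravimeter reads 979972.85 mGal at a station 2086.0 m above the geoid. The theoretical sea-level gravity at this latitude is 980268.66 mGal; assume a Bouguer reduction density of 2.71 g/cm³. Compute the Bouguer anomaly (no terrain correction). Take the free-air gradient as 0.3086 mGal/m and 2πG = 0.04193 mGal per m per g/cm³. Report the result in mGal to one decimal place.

Free-air correction = 0.3086 × 2086.0 = 643.74 mGal
Free-air anomaly = 979972.85 − 980268.66 + (643.74) = 347.93 mGal
Bouguer slab correction = 0.04193 × 2.71 × 2086.0 = 237.03 mGal
Simple Bouguer anomaly = 347.93 − (237.03) = 110.90 mGal

110.9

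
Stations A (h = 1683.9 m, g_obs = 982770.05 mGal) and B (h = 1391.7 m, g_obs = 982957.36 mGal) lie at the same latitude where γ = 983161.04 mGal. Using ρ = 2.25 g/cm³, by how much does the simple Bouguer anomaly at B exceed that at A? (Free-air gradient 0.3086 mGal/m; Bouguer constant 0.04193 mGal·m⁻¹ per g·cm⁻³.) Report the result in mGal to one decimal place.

Δg_SB(A) = 982770.05 − 983161.04 + 0.3086×1683.9 − 0.04193×2.25×1683.9 = -30.20 mGal
Δg_SB(B) = 982957.36 − 983161.04 + 0.3086×1391.7 − 0.04193×2.25×1391.7 = 94.50 mGal
Difference = 94.50 − (-30.20) = 124.70 mGal

124.7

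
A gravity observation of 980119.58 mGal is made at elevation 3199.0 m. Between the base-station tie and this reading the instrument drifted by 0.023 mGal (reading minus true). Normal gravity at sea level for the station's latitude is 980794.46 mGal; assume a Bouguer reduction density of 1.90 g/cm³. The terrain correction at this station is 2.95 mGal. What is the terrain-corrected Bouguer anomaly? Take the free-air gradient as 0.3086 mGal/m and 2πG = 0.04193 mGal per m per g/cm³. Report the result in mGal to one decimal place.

Drift-corrected reading = 980119.58 − (0.023) = 980119.557 mGal
Free-air correction = 0.3086 × 3199.0 = 987.21 mGal
Free-air anomaly = 980119.557 − 980794.46 + (987.21) = 312.307 mGal
Bouguer slab correction = 0.04193 × 1.90 × 3199.0 = 254.85 mGal
Simple Bouguer anomaly = 312.307 − (254.85) = 57.457 mGal
Complete Bouguer anomaly = 57.457 + 2.95 = 60.407 mGal

60.4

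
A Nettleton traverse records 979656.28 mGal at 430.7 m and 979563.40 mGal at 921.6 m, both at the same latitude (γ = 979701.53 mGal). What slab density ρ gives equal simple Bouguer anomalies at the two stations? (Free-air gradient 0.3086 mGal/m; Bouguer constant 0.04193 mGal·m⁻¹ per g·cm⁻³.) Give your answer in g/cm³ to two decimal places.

Δg_obs = 979563.40 − 979656.28 = -92.88 mGal over Δh = 921.6 − 430.7 = 490.9 m
Equal Bouguer anomalies ⇒ Δg_obs + (0.3086 − 0.04193ρ)·Δh = 0
0.3086 − 0.04193ρ = −Δg_obs/Δh = 0.18920
ρ = (0.3086 − 0.18920) / 0.04193 = 2.85 g/cm³

2.85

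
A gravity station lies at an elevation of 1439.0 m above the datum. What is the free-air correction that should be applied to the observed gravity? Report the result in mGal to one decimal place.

Free-air correction = 0.3086 × 1439.0 = 444.1 mGal

444.1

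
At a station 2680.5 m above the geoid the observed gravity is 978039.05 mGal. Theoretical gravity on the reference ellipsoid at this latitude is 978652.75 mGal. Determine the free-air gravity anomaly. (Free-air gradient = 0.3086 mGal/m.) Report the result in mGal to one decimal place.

213.5

Free-air correction = 0.3086 × 2680.5 = 827.20 mGal
Free-air anomaly = 978039.05 − 978652.75 + (827.20) = 213.50 mGal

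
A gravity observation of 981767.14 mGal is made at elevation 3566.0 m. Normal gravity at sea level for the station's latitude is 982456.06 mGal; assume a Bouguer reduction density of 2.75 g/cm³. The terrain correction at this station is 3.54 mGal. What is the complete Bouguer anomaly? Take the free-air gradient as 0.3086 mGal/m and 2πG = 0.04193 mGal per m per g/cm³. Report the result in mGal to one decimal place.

3.9

Free-air correction = 0.3086 × 3566.0 = 1100.47 mGal
Free-air anomaly = 981767.14 − 982456.06 + (1100.47) = 411.55 mGal
Bouguer slab correction = 0.04193 × 2.75 × 3566.0 = 411.19 mGal
Simple Bouguer anomaly = 411.55 − (411.19) = 0.36 mGal
Complete Bouguer anomaly = 0.36 + 3.54 = 3.90 mGal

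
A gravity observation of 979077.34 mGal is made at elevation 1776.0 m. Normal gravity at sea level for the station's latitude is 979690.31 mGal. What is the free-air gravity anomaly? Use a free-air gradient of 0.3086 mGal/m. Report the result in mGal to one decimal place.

Free-air correction = 0.3086 × 1776.0 = 548.07 mGal
Free-air anomaly = 979077.34 − 979690.31 + (548.07) = -64.90 mGal

-64.9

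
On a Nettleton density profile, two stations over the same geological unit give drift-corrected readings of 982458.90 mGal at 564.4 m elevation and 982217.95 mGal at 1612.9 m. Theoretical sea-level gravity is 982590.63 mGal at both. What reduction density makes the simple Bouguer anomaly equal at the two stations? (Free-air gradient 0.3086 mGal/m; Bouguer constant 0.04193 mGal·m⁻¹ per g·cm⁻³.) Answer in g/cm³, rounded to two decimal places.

1.88

Δg_obs = 982217.95 − 982458.90 = -240.95 mGal over Δh = 1612.9 − 564.4 = 1048.5 m
Equal Bouguer anomalies ⇒ Δg_obs + (0.3086 − 0.04193ρ)·Δh = 0
0.3086 − 0.04193ρ = −Δg_obs/Δh = 0.22980
ρ = (0.3086 − 0.22980) / 0.04193 = 1.88 g/cm³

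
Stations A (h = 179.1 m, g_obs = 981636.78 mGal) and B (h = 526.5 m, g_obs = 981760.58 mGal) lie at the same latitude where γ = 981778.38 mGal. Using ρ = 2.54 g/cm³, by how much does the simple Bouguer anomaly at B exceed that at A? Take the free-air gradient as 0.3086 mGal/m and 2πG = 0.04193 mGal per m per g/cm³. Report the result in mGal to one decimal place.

Δg_SB(A) = 981636.78 − 981778.38 + 0.3086×179.1 − 0.04193×2.54×179.1 = -105.40 mGal
Δg_SB(B) = 981760.58 − 981778.38 + 0.3086×526.5 − 0.04193×2.54×526.5 = 88.60 mGal
Difference = 88.60 − (-105.40) = 194.00 mGal

194.0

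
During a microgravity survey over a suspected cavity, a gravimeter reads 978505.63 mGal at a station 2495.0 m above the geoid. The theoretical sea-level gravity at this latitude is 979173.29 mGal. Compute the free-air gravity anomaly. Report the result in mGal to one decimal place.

102.3

Free-air correction = 0.3086 × 2495.0 = 769.96 mGal
Free-air anomaly = 978505.63 − 979173.29 + (769.96) = 102.30 mGal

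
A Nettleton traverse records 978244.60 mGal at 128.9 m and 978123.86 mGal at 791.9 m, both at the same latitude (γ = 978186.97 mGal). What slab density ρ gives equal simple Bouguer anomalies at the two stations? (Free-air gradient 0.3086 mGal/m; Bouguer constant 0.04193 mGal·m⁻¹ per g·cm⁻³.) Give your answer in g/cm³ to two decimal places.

Δg_obs = 978123.86 − 978244.60 = -120.74 mGal over Δh = 791.9 − 128.9 = 663.0 m
Equal Bouguer anomalies ⇒ Δg_obs + (0.3086 − 0.04193ρ)·Δh = 0
0.3086 − 0.04193ρ = −Δg_obs/Δh = 0.18211
ρ = (0.3086 − 0.18211) / 0.04193 = 3.02 g/cm³

3.02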